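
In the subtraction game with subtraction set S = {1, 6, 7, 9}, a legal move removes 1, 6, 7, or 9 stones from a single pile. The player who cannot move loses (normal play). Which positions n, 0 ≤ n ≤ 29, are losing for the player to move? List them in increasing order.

n :  0  1  2  3  4  5  6  7  8  9 10 11 12 13 14 15 16 17 18 19 20 21 22 23 24 25 26 27 28 29
G :  0  1  0  1  0  1  2  3  2  3  2  3  0  1  0  1  0  1  2  3  2  3  2  3  0  1  0  1  0  1
P-positions are exactly the n with G(n) = 0.

0, 2, 4, 12, 14, 16, 24, 26, 28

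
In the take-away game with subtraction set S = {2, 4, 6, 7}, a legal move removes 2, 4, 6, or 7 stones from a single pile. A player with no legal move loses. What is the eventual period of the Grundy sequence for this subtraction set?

G(0) = 0
G(1) = mex{} = 0
G(2) = mex{0} = 1
G(3) = mex{0} = 1
G(4) = mex{1,0} = 2
G(5) = mex{1,0} = 2
G(6) = mex{2,1,0} = 3
G(7) = mex{2,1,0,0} = 3
G(8) = mex{3,2,1,0} = 4
G(9) = mex{3,2,1,1} = 0
G(10) = mex{4,3,2,1} = 0
G(11) = mex{0,3,2,2} = 1
G(12) = mex{0,4,3,2} = 1
G(13) = mex{1,0,3,3} = 2
G(14) = mex{1,0,4,3} = 2
G(15) = mex{2,1,0,4} = 3
G(16) = mex{2,1,0,0} = 3
G(17) = mex{3,2,1,0} = 4
G(18) = mex{3,2,1,1} = 0
G(19) = mex{4,3,2,1} = 0
G(n+9) = G(n) holds for n = 0,…,6 (a full window of length max(S) = 7), so the sequence is purely periodic with period 9.

9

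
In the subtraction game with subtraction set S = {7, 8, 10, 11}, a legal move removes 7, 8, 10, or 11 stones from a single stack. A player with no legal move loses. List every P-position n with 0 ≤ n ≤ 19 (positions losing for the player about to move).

0, 1, 2, 3, 4, 5, 6, 18, 19

n :  0  1  2  3  4  5  6  7  8  9 10 11 12 13 14 15 16 17 18 19
G :  0  0  0  0  0  0  0  1  1  1  1  1  1  1  2  2  2  2  0  0
P-positions are exactly the n with G(n) = 0.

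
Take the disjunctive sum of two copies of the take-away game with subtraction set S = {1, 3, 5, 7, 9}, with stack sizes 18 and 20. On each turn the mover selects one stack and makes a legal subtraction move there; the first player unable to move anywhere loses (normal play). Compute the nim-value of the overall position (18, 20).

All stacks use S = {1, 3, 5, 7, 9}:
n :  0  1  2  3  4  5  6  7  8  9 10 11 12 13 14 15 16 17 18 19 20
G :  0  1  0  1  0  1  0  1  0  1  0  1  0  1  0  1  0  1  0  1  0
Stack A: G(18) = 0.
Stack B: G(20) = 0.
Combined Grundy value = 0 ⊕ 0 = 0.

0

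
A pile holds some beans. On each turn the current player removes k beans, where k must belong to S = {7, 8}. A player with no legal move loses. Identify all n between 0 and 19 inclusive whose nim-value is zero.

n :  0  1  2  3  4  5  6  7  8  9 10 11 12 13 14 15 16 17 18 19
G :  0  0  0  0  0  0  0  1  1  1  1  1  1  1  2  0  0  0  0  0
P-positions are exactly the n with G(n) = 0.

0, 1, 2, 3, 4, 5, 6, 15, 16, 17, 18, 19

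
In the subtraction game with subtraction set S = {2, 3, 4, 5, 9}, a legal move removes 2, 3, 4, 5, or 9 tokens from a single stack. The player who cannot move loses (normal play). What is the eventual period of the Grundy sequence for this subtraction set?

G(0) = 0
G(1) = mex{} = 0
G(2) = mex{0} = 1
G(3) = mex{0,0} = 1
G(4) = mex{1,0,0} = 2
G(5) = mex{1,1,0,0} = 2
G(6) = mex{2,1,1,0} = 3
G(7) = mex{2,2,1,1} = 0
G(8) = mex{3,2,2,1} = 0
G(9) = mex{0,3,2,2,0} = 1
G(10) = mex{0,0,3,2,0} = 1
G(11) = mex{1,0,0,3,1} = 2
G(12) = mex{1,1,0,0,1} = 2
G(13) = mex{2,1,1,0,2} = 3
G(14) = mex{2,2,1,1,2} = 0
G(15) = mex{3,2,2,1,3} = 0
G(16) = mex{0,3,2,2,0} = 1
G(17) = mex{0,0,3,2,0} = 1
G(n+7) = G(n) holds for n = 0,…,8 (a full window of length max(S) = 9), so the sequence is purely periodic with period 7.

7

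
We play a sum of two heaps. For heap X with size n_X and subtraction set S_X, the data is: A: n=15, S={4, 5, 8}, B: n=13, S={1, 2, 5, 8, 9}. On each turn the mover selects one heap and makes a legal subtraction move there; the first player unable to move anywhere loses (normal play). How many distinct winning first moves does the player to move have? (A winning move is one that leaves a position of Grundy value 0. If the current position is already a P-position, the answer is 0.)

0

Heap A, S = {4, 5, 8}:
G(0) = 0
G(1) = mex{} = 0
G(2) = mex{} = 0
G(3) = mex{} = 0
G(4) = mex{0} = 1
G(5) = mex{0,0} = 1
G(6) = mex{0,0} = 1
G(7) = mex{0,0} = 1
G(8) = mex{1,0,0} = 2
G(9) = mex{1,1,0} = 2
G(10) = mex{1,1,0} = 2
G(11) = mex{1,1,0} = 2
G(12) = mex{2,1,1} = 0
G(13) = mex{2,2,1} = 0
G(14) = mex{2,2,1} = 0
G(15) = mex{2,2,1} = 0
G_A(15) = 0.
Heap B, S = {1, 2, 5, 8, 9}:
G(0) = 0
G(1) = mex{0} = 1
G(2) = mex{1,0} = 2
G(3) = mex{2,1} = 0
G(4) = mex{0,2} = 1
G(5) = mex{1,0,0} = 2
G(6) = mex{2,1,1} = 0
G(7) = mex{0,2,2} = 1
G(8) = mex{1,0,0,0} = 2
G(9) = mex{2,1,1,1,0} = 3
G(10) = mex{3,2,2,2,1} = 0
G(11) = mex{0,3,0,0,2} = 1
G(12) = mex{1,0,1,1,0} = 2
G(13) = mex{2,1,2,2,1} = 0
G_B(13) = 0.
Combined Grundy value = 0 ⊕ 0 = 0.
A winning move leaves total XOR = 0, i.e. changes one component's Grundy value g to g ⊕ X where X is the current total.
Heap A: target g' = 0⊕0 = 0, but every legal move changes the Grundy value (mex property), so 0 moves.
Heap B: target g' = 0⊕0 = 0, but every legal move changes the Grundy value (mex property), so 0 moves.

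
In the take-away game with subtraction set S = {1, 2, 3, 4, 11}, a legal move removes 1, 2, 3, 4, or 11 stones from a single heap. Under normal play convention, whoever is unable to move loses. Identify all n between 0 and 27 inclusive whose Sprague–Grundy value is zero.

n :  0  1  2  3  4  5  6  7  8  9 10 11 12 13 14 15 16 17 18 19 20 21 22 23 24 25 26 27
G :  0  1  2  3  4  0  1  2  3  4  0  1  2  3  4  0  1  2  3  4  0  1  2  3  4  0  1  2
P-positions are exactly the n with G(n) = 0.

0, 5, 10, 15, 20, 25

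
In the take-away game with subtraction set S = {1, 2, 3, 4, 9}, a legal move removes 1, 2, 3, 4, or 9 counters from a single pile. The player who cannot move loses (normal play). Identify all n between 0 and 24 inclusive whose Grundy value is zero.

G(0) = 0
G(1) = mex{0} = 1
G(2) = mex{1,0} = 2
G(3) = mex{2,1,0} = 3
G(4) = mex{3,2,1,0} = 4
G(5) = mex{4,3,2,1} = 0
G(6) = mex{0,4,3,2} = 1
G(7) = mex{1,0,4,3} = 2
G(8) = mex{2,1,0,4} = 3
G(9) = mex{3,2,1,0,0} = 4
G(10) = mex{4,3,2,1,1} = 0
G(11) = mex{0,4,3,2,2} = 1
G(12) = mex{1,0,4,3,3} = 2
G(13) = mex{2,1,0,4,4} = 3
G(14) = mex{3,2,1,0,0} = 4
G(15) = mex{4,3,2,1,1} = 0
G(16) = mex{0,4,3,2,2} = 1
G(17) = mex{1,0,4,3,3} = 2
G(18) = mex{2,1,0,4,4} = 3
G(19) = mex{3,2,1,0,0} = 4
G(20) = mex{4,3,2,1,1} = 0
G(21) = mex{0,4,3,2,2} = 1
G(22) = mex{1,0,4,3,3} = 2
G(23) = mex{2,1,0,4,4} = 3
G(24) = mex{3,2,1,0,0} = 4
P-positions are exactly the n with G(n) = 0.

0, 5, 10, 15, 20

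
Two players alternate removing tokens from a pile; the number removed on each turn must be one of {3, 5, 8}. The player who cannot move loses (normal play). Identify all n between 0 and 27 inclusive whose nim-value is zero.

G(0) = 0
G(1) = mex{} = 0
G(2) = mex{} = 0
G(3) = mex{0} = 1
G(4) = mex{0} = 1
G(5) = mex{0,0} = 1
G(6) = mex{1,0} = 2
G(7) = mex{1,0} = 2
G(8) = mex{1,1,0} = 2
G(9) = mex{2,1,0} = 3
G(10) = mex{2,1,0} = 3
G(11) = mex{2,2,1} = 0
G(12) = mex{3,2,1} = 0
G(13) = mex{3,2,1} = 0
G(14) = mex{0,3,2} = 1
G(15) = mex{0,3,2} = 1
G(16) = mex{0,0,2} = 1
G(17) = mex{1,0,3} = 2
G(18) = mex{1,0,3} = 2
G(19) = mex{1,1,0} = 2
G(20) = mex{2,1,0} = 3
G(21) = mex{2,1,0} = 3
G(22) = mex{2,2,1} = 0
G(23) = mex{3,2,1} = 0
G(24) = mex{3,2,1} = 0
G(25) = mex{0,3,2} = 1
G(26) = mex{0,3,2} = 1
G(27) = mex{0,0,2} = 1
P-positions are exactly the n with G(n) = 0.

0, 1, 2, 11, 12, 13, 22, 23, 24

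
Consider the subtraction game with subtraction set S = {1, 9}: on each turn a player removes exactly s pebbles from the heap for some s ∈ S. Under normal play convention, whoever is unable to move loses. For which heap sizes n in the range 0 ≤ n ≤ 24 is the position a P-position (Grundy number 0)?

n :  0  1  2  3  4  5  6  7  8  9 10 11 12 13 14 15 16 17 18 19 20 21 22 23 24
G :  0  1  0  1  0  1  0  1  0  1  0  1  0  1  0  1  0  1  0  1  0  1  0  1  0
P-positions are exactly the n with G(n) = 0.

0, 2, 4, 6, 8, 10, 12, 14, 16, 18, 20, 22, 24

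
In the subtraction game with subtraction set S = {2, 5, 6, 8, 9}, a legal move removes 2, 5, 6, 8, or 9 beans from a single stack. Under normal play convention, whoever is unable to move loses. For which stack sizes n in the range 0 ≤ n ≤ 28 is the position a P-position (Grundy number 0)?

0, 1, 4, 11, 14, 15, 18, 25, 28

n :  0  1  2  3  4  5  6  7  8  9 10 11 12 13 14 15 16 17 18 19 20 21 22 23 24 25 26 27 28
G :  0  0  1  1  0  2  1  3  2  2  3  0  2  1  0  0  1  1  0  2  1  3  2  2  3  0  2  1  0
P-positions are exactly the n with G(n) = 0.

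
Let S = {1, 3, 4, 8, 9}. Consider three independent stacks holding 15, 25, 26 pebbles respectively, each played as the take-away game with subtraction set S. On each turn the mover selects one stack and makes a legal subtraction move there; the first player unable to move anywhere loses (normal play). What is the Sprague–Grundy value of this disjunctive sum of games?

All stacks use S = {1, 3, 4, 8, 9}:
G(0) = 0
G(1) = mex{0} = 1
G(2) = mex{1} = 0
G(3) = mex{0,0} = 1
G(4) = mex{1,1,0} = 2
G(5) = mex{2,0,1} = 3
G(6) = mex{3,1,0} = 2
G(7) = mex{2,2,1} = 0
G(8) = mex{0,3,2,0} = 1
G(9) = mex{1,2,3,1,0} = 4
G(10) = mex{4,0,2,0,1} = 3
G(11) = mex{3,1,0,1,0} = 2
G(12) = mex{2,4,1,2,1} = 0
G(13) = mex{0,3,4,3,2} = 1
G(14) = mex{1,2,3,2,3} = 0
G(15) = mex{0,0,2,0,2} = 1
G(16) = mex{1,1,0,1,0} = 2
G(17) = mex{2,0,1,4,1} = 3
G(18) = mex{3,1,0,3,4} = 2
G(19) = mex{2,2,1,2,3} = 0
G(20) = mex{0,3,2,0,2} = 1
G(21) = mex{1,2,3,1,0} = 4
G(22) = mex{4,0,2,0,1} = 3
G(23) = mex{3,1,0,1,0} = 2
G(24) = mex{2,4,1,2,1} = 0
G(25) = mex{0,3,4,3,2} = 1
G(26) = mex{1,2,3,2,3} = 0
Stack A: G(15) = 1.
Stack B: G(25) = 1.
Stack C: G(26) = 0.
Combined Grundy value = 1 ⊕ 1 ⊕ 0 = 0.

0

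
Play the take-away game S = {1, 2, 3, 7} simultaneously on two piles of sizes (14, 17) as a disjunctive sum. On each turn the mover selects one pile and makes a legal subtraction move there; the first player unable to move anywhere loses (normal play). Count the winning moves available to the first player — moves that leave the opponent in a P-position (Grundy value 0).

3

All piles use S = {1, 2, 3, 7}:
G(0) = 0
G(1) = mex{0} = 1
G(2) = mex{1,0} = 2
G(3) = mex{2,1,0} = 3
G(4) = mex{3,2,1} = 0
G(5) = mex{0,3,2} = 1
G(6) = mex{1,0,3} = 2
G(7) = mex{2,1,0,0} = 3
G(8) = mex{3,2,1,1} = 0
G(9) = mex{0,3,2,2} = 1
G(10) = mex{1,0,3,3} = 2
G(11) = mex{2,1,0,0} = 3
G(12) = mex{3,2,1,1} = 0
G(13) = mex{0,3,2,2} = 1
G(14) = mex{1,0,3,3} = 2
G(15) = mex{2,1,0,0} = 3
G(16) = mex{3,2,1,1} = 0
G(17) = mex{0,3,2,2} = 1
Pile A: G(14) = 2.
Pile B: G(17) = 1.
Combined Grundy value = 2 ⊕ 1 = 3.
A winning move leaves total XOR = 0, i.e. changes one component's Grundy value g to g ⊕ X where X is the current total.
Pile A: need g' = 2⊕3 = 1. Options: 14−1→G=1, 14−2→G=0, 14−3→G=3, 14−7→G=3. Hits: 1.
Pile B: need g' = 1⊕3 = 2. Options: 17−1→G=0, 17−2→G=3, 17−3→G=2, 17−7→G=2. Hits: 2.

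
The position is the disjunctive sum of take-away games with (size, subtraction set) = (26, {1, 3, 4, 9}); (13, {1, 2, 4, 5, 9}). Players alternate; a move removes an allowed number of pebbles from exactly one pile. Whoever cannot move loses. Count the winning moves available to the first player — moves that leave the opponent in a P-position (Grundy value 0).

0

Pile A, S = {1, 3, 4, 9}:
n :  0  1  2  3  4  5  6  7  8  9 10 11 12 13 14 15 16 17 18 19 20 21 22 23 24 25 26
G :  0  1  0  1  2  3  2  0  1  4  3  2  0  1  0  1  2  3  2  0  1  4  3  2  0  1  0
G_A(26) = 0.
Pile B, S = {1, 2, 4, 5, 9}:
n :  0  1  2  3  4  5  6  7  8  9 10 11 12 13
G :  0  1  2  0  1  2  0  1  2  3  4  5  3  0
G_B(13) = 0.
Combined Grundy value = 0 ⊕ 0 = 0.
A winning move leaves total XOR = 0, i.e. changes one component's Grundy value g to g ⊕ X where X is the current total.
Pile A: target g' = 0⊕0 = 0, but every legal move changes the Grundy value (mex property), so 0 moves.
Pile B: target g' = 0⊕0 = 0, but every legal move changes the Grundy value (mex property), so 0 moves.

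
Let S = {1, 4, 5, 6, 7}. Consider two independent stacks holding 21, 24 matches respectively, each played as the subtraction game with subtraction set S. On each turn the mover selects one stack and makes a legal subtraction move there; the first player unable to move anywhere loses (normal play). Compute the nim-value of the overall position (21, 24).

All stacks use S = {1, 4, 5, 6, 7}:
G(0) = 0
G(1) = mex{0} = 1
G(2) = mex{1} = 0
G(3) = mex{0} = 1
G(4) = mex{1,0} = 2
G(5) = mex{2,1,0} = 3
G(6) = mex{3,0,1,0} = 2
G(7) = mex{2,1,0,1,0} = 3
G(8) = mex{3,2,1,0,1} = 4
G(9) = mex{4,3,2,1,0} = 5
G(10) = mex{5,2,3,2,1} = 0
G(11) = mex{0,3,2,3,2} = 1
G(12) = mex{1,4,3,2,3} = 0
G(13) = mex{0,5,4,3,2} = 1
G(14) = mex{1,0,5,4,3} = 2
G(15) = mex{2,1,0,5,4} = 3
G(16) = mex{3,0,1,0,5} = 2
G(17) = mex{2,1,0,1,0} = 3
G(18) = mex{3,2,1,0,1} = 4
G(19) = mex{4,3,2,1,0} = 5
G(20) = mex{5,2,3,2,1} = 0
G(21) = mex{0,3,2,3,2} = 1
G(22) = mex{1,4,3,2,3} = 0
G(23) = mex{0,5,4,3,2} = 1
G(24) = mex{1,0,5,4,3} = 2
Stack A: G(21) = 1.
Stack B: G(24) = 2.
Combined Grundy value = 1 ⊕ 2 = 3.

3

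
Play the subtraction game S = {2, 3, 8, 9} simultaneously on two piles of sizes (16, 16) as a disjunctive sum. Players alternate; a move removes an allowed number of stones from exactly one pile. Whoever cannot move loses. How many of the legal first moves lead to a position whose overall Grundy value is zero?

All piles use S = {2, 3, 8, 9}:
G(0) = 0
G(1) = mex{} = 0
G(2) = mex{0} = 1
G(3) = mex{0,0} = 1
G(4) = mex{1,0} = 2
G(5) = mex{1,1} = 0
G(6) = mex{2,1} = 0
G(7) = mex{0,2} = 1
G(8) = mex{0,0,0} = 1
G(9) = mex{1,0,0,0} = 2
G(10) = mex{1,1,1,0} = 2
G(11) = mex{2,1,1,1} = 0
G(12) = mex{2,2,2,1} = 0
G(13) = mex{0,2,0,2} = 1
G(14) = mex{0,0,0,0} = 1
G(15) = mex{1,0,1,0} = 2
G(16) = mex{1,1,1,1} = 0
Pile A: G(16) = 0.
Pile B: G(16) = 0.
Combined Grundy value = 0 ⊕ 0 = 0.
A winning move leaves total XOR = 0, i.e. changes one component's Grundy value g to g ⊕ X where X is the current total.
Pile A: target g' = 0⊕0 = 0, but every legal move changes the Grundy value (mex property), so 0 moves.
Pile B: target g' = 0⊕0 = 0, but every legal move changes the Grundy value (mex property), so 0 moves.

0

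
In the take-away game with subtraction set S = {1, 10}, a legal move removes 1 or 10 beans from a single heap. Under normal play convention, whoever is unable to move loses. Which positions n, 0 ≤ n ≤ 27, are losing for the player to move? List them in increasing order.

0, 2, 4, 6, 8, 11, 13, 15, 17, 19, 22, 24, 26

G(0) = 0
G(1) = mex{0} = 1
G(2) = mex{1} = 0
G(3) = mex{0} = 1
G(4) = mex{1} = 0
G(5) = mex{0} = 1
G(6) = mex{1} = 0
G(7) = mex{0} = 1
G(8) = mex{1} = 0
G(9) = mex{0} = 1
G(10) = mex{1,0} = 2
G(11) = mex{2,1} = 0
G(12) = mex{0,0} = 1
G(13) = mex{1,1} = 0
G(14) = mex{0,0} = 1
G(15) = mex{1,1} = 0
G(16) = mex{0,0} = 1
G(17) = mex{1,1} = 0
G(18) = mex{0,0} = 1
G(19) = mex{1,1} = 0
G(20) = mex{0,2} = 1
G(21) = mex{1,0} = 2
G(22) = mex{2,1} = 0
G(23) = mex{0,0} = 1
G(24) = mex{1,1} = 0
G(25) = mex{0,0} = 1
G(26) = mex{1,1} = 0
G(27) = mex{0,0} = 1
P-positions are exactly the n with G(n) = 0.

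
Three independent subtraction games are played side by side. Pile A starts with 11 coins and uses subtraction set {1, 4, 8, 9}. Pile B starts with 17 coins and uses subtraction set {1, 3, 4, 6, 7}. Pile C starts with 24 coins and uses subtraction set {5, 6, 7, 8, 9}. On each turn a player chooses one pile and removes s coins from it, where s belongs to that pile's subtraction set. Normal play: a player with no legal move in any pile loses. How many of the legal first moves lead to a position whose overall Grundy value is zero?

Pile A, S = {1, 4, 8, 9}:
n :  0  1  2  3  4  5  6  7  8  9 10 11
G :  0  1  0  1  2  0  1  0  1  2  3  2
G_A(11) = 2.
Pile B, S = {1, 3, 4, 6, 7}:
G(0) = 0
G(1) = mex{0} = 1
G(2) = mex{1} = 0
G(3) = mex{0,0} = 1
G(4) = mex{1,1,0} = 2
G(5) = mex{2,0,1} = 3
G(6) = mex{3,1,0,0} = 2
G(7) = mex{2,2,1,1,0} = 3
G(8) = mex{3,3,2,0,1} = 4
G(9) = mex{4,2,3,1,0} = 5
G(10) = mex{5,3,2,2,1} = 0
G(11) = mex{0,4,3,3,2} = 1
G(12) = mex{1,5,4,2,3} = 0
G(13) = mex{0,0,5,3,2} = 1
G(14) = mex{1,1,0,4,3} = 2
G(15) = mex{2,0,1,5,4} = 3
G(16) = mex{3,1,0,0,5} = 2
G(17) = mex{2,2,1,1,0} = 3
G_B(17) = 3.
Pile C, S = {5, 6, 7, 8, 9}:
G(0) = 0
G(1) = mex{} = 0
G(2) = mex{} = 0
G(3) = mex{} = 0
G(4) = mex{} = 0
G(5) = mex{0} = 1
G(6) = mex{0,0} = 1
G(7) = mex{0,0,0} = 1
G(8) = mex{0,0,0,0} = 1
G(9) = mex{0,0,0,0,0} = 1
G(10) = mex{1,0,0,0,0} = 2
G(11) = mex{1,1,0,0,0} = 2
G(12) = mex{1,1,1,0,0} = 2
G(13) = mex{1,1,1,1,0} = 2
G(14) = mex{1,1,1,1,1} = 0
G(15) = mex{2,1,1,1,1} = 0
G(16) = mex{2,2,1,1,1} = 0
G(17) = mex{2,2,2,1,1} = 0
G(18) = mex{2,2,2,2,1} = 0
G(19) = mex{0,2,2,2,2} = 1
G(20) = mex{0,0,2,2,2} = 1
G(21) = mex{0,0,0,2,2} = 1
G(22) = mex{0,0,0,0,2} = 1
G(23) = mex{0,0,0,0,0} = 1
G(24) = mex{1,0,0,0,0} = 2
G_C(24) = 2.
Combined Grundy value = 2 ⊕ 3 ⊕ 2 = 3.
A winning move leaves total XOR = 0, i.e. changes one component's Grundy value g to g ⊕ X where X is the current total.
Pile A: need g' = 2⊕3 = 1. Options: 11−1→G=3, 11−4→G=0, 11−8→G=1, 11−9→G=0. Hits: 1.
Pile B: need g' = 3⊕3 = 0. Options: 17−1→G=2, 17−3→G=2, 17−4→G=1, 17−6→G=1, 17−7→G=0. Hits: 1.
Pile C: need g' = 2⊕3 = 1. Options: 24−5→G=1, 24−6→G=0, 24−7→G=0, 24−8→G=0, 24−9→G=0. Hits: 1.

3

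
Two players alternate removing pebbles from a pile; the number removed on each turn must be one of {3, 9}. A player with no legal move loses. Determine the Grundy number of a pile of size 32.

n :  0  1  2  3  4  5  6  7  8  9 10 11 12 13 14 15 16 17 18 19 20 21 22 23 24 25 26 27 28 29 30 31 32
G :  0  0  0  1  1  1  0  0  0  1  1  1  0  0  0  1  1  1  0  0  0  1  1  1  0  0  0  1  1  1  0  0  0

0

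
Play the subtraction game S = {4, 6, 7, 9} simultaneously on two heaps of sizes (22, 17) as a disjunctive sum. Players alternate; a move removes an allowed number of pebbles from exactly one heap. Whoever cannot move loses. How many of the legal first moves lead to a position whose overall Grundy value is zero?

4

All heaps use S = {4, 6, 7, 9}:
G(0) = 0
G(1) = mex{} = 0
G(2) = mex{} = 0
G(3) = mex{} = 0
G(4) = mex{0} = 1
G(5) = mex{0} = 1
G(6) = mex{0,0} = 1
G(7) = mex{0,0,0} = 1
G(8) = mex{1,0,0} = 2
G(9) = mex{1,0,0,0} = 2
G(10) = mex{1,1,0,0} = 2
G(11) = mex{1,1,1,0} = 2
G(12) = mex{2,1,1,0} = 3
G(13) = mex{2,1,1,1} = 0
G(14) = mex{2,2,1,1} = 0
G(15) = mex{2,2,2,1} = 0
G(16) = mex{3,2,2,1} = 0
G(17) = mex{0,2,2,2} = 1
G(18) = mex{0,3,2,2} = 1
G(19) = mex{0,0,3,2} = 1
G(20) = mex{0,0,0,2} = 1
G(21) = mex{1,0,0,3} = 2
G(22) = mex{1,0,0,0} = 2
Heap A: G(22) = 2.
Heap B: G(17) = 1.
Combined Grundy value = 2 ⊕ 1 = 3.
A winning move leaves total XOR = 0, i.e. changes one component's Grundy value g to g ⊕ X where X is the current total.
Heap A: need g' = 2⊕3 = 1. Options: 22−4→G=1, 22−6→G=0, 22−7→G=0, 22−9→G=0. Hits: 1.
Heap B: need g' = 1⊕3 = 2. Options: 17−4→G=0, 17−6→G=2, 17−7→G=2, 17−9→G=2. Hits: 3.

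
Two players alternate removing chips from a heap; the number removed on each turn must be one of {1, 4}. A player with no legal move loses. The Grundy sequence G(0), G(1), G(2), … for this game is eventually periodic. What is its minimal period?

n :  0  1  2  3  4  5  6  7  8  9 10 11 12 13 14
G :  0  1  0  1  2  0  1  0  1  2  0  1  0  1  2
G(n+5) = G(n) holds for n = 0,…,3 (a full window of length max(S) = 4), so the sequence is purely periodic with period 5.

5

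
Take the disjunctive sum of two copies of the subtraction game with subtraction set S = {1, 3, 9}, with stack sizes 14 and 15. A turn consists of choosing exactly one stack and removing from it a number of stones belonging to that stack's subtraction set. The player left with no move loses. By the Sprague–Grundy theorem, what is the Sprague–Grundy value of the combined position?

All stacks use S = {1, 3, 9}:
G(0) = 0
G(1) = mex{0} = 1
G(2) = mex{1} = 0
G(3) = mex{0,0} = 1
G(4) = mex{1,1} = 0
G(5) = mex{0,0} = 1
G(6) = mex{1,1} = 0
G(7) = mex{0,0} = 1
G(8) = mex{1,1} = 0
G(9) = mex{0,0,0} = 1
G(10) = mex{1,1,1} = 0
G(11) = mex{0,0,0} = 1
G(12) = mex{1,1,1} = 0
G(13) = mex{0,0,0} = 1
G(14) = mex{1,1,1} = 0
G(15) = mex{0,0,0} = 1
Stack A: G(14) = 0.
Stack B: G(15) = 1.
Combined Grundy value = 0 ⊕ 1 = 1.

1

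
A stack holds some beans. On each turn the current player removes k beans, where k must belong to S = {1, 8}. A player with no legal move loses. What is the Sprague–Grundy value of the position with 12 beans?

G(0) = 0
G(1) = mex{0} = 1
G(2) = mex{1} = 0
G(3) = mex{0} = 1
G(4) = mex{1} = 0
G(5) = mex{0} = 1
G(6) = mex{1} = 0
G(7) = mex{0} = 1
G(8) = mex{1,0} = 2
G(9) = mex{2,1} = 0
G(10) = mex{0,0} = 1
G(11) = mex{1,1} = 0
G(12) = mex{0,0} = 1

1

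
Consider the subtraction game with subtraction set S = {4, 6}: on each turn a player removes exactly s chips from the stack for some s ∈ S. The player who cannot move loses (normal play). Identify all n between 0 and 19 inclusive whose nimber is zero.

G(0) = 0
G(1) = mex{} = 0
G(2) = mex{} = 0
G(3) = mex{} = 0
G(4) = mex{0} = 1
G(5) = mex{0} = 1
G(6) = mex{0,0} = 1
G(7) = mex{0,0} = 1
G(8) = mex{1,0} = 2
G(9) = mex{1,0} = 2
G(10) = mex{1,1} = 0
G(11) = mex{1,1} = 0
G(12) = mex{2,1} = 0
G(13) = mex{2,1} = 0
G(14) = mex{0,2} = 1
G(15) = mex{0,2} = 1
G(16) = mex{0,0} = 1
G(17) = mex{0,0} = 1
G(18) = mex{1,0} = 2
G(19) = mex{1,0} = 2
P-positions are exactly the n with G(n) = 0.

0, 1, 2, 3, 10, 11, 12, 13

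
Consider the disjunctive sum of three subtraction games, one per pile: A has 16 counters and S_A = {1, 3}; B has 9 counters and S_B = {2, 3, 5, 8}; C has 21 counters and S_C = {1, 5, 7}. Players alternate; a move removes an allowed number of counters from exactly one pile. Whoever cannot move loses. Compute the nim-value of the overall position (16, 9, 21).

0

Pile A, S = {1, 3}:
G(0) = 0
G(1) = mex{0} = 1
G(2) = mex{1} = 0
G(3) = mex{0,0} = 1
G(4) = mex{1,1} = 0
G(5) = mex{0,0} = 1
G(6) = mex{1,1} = 0
G(7) = mex{0,0} = 1
G(8) = mex{1,1} = 0
G(9) = mex{0,0} = 1
G(10) = mex{1,1} = 0
G(11) = mex{0,0} = 1
G(12) = mex{1,1} = 0
G(13) = mex{0,0} = 1
G(14) = mex{1,1} = 0
G(15) = mex{0,0} = 1
G(16) = mex{1,1} = 0
G_A(16) = 0.
Pile B, S = {2, 3, 5, 8}:
n : 0 1 2 3 4 5 6 7 8 9
G : 0 0 1 1 2 2 3 0 4 1
G_B(9) = 1.
Pile C, S = {1, 5, 7}:
G(0) = 0
G(1) = mex{0} = 1
G(2) = mex{1} = 0
G(3) = mex{0} = 1
G(4) = mex{1} = 0
G(5) = mex{0,0} = 1
G(6) = mex{1,1} = 0
G(7) = mex{0,0,0} = 1
G(8) = mex{1,1,1} = 0
G(9) = mex{0,0,0} = 1
G(10) = mex{1,1,1} = 0
G(11) = mex{0,0,0} = 1
G(12) = mex{1,1,1} = 0
G(13) = mex{0,0,0} = 1
G(14) = mex{1,1,1} = 0
G(15) = mex{0,0,0} = 1
G(16) = mex{1,1,1} = 0
G(17) = mex{0,0,0} = 1
G(18) = mex{1,1,1} = 0
G(19) = mex{0,0,0} = 1
G(20) = mex{1,1,1} = 0
G(21) = mex{0,0,0} = 1
G_C(21) = 1.
Combined Grundy value = 0 ⊕ 1 ⊕ 1 = 0.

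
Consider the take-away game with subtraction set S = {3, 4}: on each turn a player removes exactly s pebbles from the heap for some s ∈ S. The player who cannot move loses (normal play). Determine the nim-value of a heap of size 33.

n :  0  1  2  3  4  5  6  7  8  9 10 11 12 13 14 15 16 17 18 19 20 21 22 23 24 25 26 27 28 29 30 31 32 33
G :  0  0  0  1  1  1  2  0  0  0  1  1  1  2  0  0  0  1  1  1  2  0  0  0  1  1  1  2  0  0  0  1  1  1

1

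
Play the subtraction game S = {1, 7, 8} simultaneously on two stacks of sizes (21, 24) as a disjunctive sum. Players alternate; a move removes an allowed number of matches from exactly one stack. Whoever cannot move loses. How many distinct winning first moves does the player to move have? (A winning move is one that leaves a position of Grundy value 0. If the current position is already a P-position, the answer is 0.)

All stacks use S = {1, 7, 8}:
G(0) = 0
G(1) = mex{0} = 1
G(2) = mex{1} = 0
G(3) = mex{0} = 1
G(4) = mex{1} = 0
G(5) = mex{0} = 1
G(6) = mex{1} = 0
G(7) = mex{0,0} = 1
G(8) = mex{1,1,0} = 2
G(9) = mex{2,0,1} = 3
G(10) = mex{3,1,0} = 2
G(11) = mex{2,0,1} = 3
G(12) = mex{3,1,0} = 2
G(13) = mex{2,0,1} = 3
G(14) = mex{3,1,0} = 2
G(15) = mex{2,2,1} = 0
G(16) = mex{0,3,2} = 1
G(17) = mex{1,2,3} = 0
G(18) = mex{0,3,2} = 1
G(19) = mex{1,2,3} = 0
G(20) = mex{0,3,2} = 1
G(21) = mex{1,2,3} = 0
G(22) = mex{0,0,2} = 1
G(23) = mex{1,1,0} = 2
G(24) = mex{2,0,1} = 3
Stack A: G(21) = 0.
Stack B: G(24) = 3.
Combined Grundy value = 0 ⊕ 3 = 3.
A winning move leaves total XOR = 0, i.e. changes one component's Grundy value g to g ⊕ X where X is the current total.
Stack A: need g' = 0⊕3 = 3. Options: 21−1→G=1, 21−7→G=2, 21−8→G=3. Hits: 1.
Stack B: need g' = 3⊕3 = 0. Options: 24−1→G=2, 24−7→G=0, 24−8→G=1. Hits: 1.

2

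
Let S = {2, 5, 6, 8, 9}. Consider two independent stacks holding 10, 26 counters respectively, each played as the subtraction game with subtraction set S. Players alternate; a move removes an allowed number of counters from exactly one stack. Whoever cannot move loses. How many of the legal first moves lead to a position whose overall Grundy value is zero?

4

All stacks use S = {2, 5, 6, 8, 9}:
n :  0  1  2  3  4  5  6  7  8  9 10 11 12 13 14 15 16 17 18 19 20 21 22 23 24 25 26
G :  0  0  1  1  0  2  1  3  2  2  3  0  2  1  0  0  1  1  0  2  1  3  2  2  3  0  2
Stack A: G(10) = 3.
Stack B: G(26) = 2.
Combined Grundy value = 3 ⊕ 2 = 1.
A winning move leaves total XOR = 0, i.e. changes one component's Grundy value g to g ⊕ X where X is the current total.
Stack A: need g' = 3⊕1 = 2. Options: 10−2→G=2, 10−5→G=2, 10−6→G=0, 10−8→G=1, 10−9→G=0. Hits: 2.
Stack B: need g' = 2⊕1 = 3. Options: 26−2→G=3, 26−5→G=3, 26−6→G=1, 26−8→G=0, 26−9→G=1. Hits: 2.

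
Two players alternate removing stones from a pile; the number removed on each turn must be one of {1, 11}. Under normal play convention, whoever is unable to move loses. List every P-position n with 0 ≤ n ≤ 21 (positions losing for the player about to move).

0, 2, 4, 6, 8, 10, 12, 14, 16, 18, 20

G(0) = 0
G(1) = mex{0} = 1
G(2) = mex{1} = 0
G(3) = mex{0} = 1
G(4) = mex{1} = 0
G(5) = mex{0} = 1
G(6) = mex{1} = 0
G(7) = mex{0} = 1
G(8) = mex{1} = 0
G(9) = mex{0} = 1
G(10) = mex{1} = 0
G(11) = mex{0,0} = 1
G(12) = mex{1,1} = 0
G(13) = mex{0,0} = 1
G(14) = mex{1,1} = 0
G(15) = mex{0,0} = 1
G(16) = mex{1,1} = 0
G(17) = mex{0,0} = 1
G(18) = mex{1,1} = 0
G(19) = mex{0,0} = 1
G(20) = mex{1,1} = 0
G(21) = mex{0,0} = 1
P-positions are exactly the n with G(n) = 0.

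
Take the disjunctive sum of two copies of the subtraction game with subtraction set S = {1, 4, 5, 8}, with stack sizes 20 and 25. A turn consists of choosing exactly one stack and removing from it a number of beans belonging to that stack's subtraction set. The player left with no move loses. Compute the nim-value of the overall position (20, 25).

3

All stacks use S = {1, 4, 5, 8}:
n :  0  1  2  3  4  5  6  7  8  9 10 11 12 13 14 15 16 17 18 19 20 21 22 23 24 25
G :  0  1  0  1  2  3  2  3  4  0  1  0  1  2  3  2  3  4  0  1  0  1  2  3  2  3
Stack A: G(20) = 0.
Stack B: G(25) = 3.
Combined Grundy value = 0 ⊕ 3 = 3.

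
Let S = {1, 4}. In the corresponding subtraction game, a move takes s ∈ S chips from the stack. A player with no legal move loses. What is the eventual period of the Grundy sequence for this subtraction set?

G(0) = 0
G(1) = mex{0} = 1
G(2) = mex{1} = 0
G(3) = mex{0} = 1
G(4) = mex{1,0} = 2
G(5) = mex{2,1} = 0
G(6) = mex{0,0} = 1
G(7) = mex{1,1} = 0
G(8) = mex{0,2} = 1
G(9) = mex{1,0} = 2
G(10) = mex{2,1} = 0
G(11) = mex{0,0} = 1
G(12) = mex{1,1} = 0
G(13) = mex{0,2} = 1
G(14) = mex{1,0} = 2
G(n+5) = G(n) holds for n = 0,…,3 (a full window of length max(S) = 4), so the sequence is purely periodic with period 5.

5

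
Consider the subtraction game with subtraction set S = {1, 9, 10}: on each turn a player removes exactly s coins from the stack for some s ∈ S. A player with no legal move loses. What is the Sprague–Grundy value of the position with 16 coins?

2

G(0) = 0
G(1) = mex{0} = 1
G(2) = mex{1} = 0
G(3) = mex{0} = 1
G(4) = mex{1} = 0
G(5) = mex{0} = 1
G(6) = mex{1} = 0
G(7) = mex{0} = 1
G(8) = mex{1} = 0
G(9) = mex{0,0} = 1
G(10) = mex{1,1,0} = 2
G(11) = mex{2,0,1} = 3
G(12) = mex{3,1,0} = 2
G(13) = mex{2,0,1} = 3
G(14) = mex{3,1,0} = 2
G(15) = mex{2,0,1} = 3
G(16) = mex{3,1,0} = 2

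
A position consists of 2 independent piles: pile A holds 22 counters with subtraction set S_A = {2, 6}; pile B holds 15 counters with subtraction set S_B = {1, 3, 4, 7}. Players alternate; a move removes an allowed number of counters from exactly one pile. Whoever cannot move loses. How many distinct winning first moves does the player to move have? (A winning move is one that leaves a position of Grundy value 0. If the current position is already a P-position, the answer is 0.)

1

Pile A, S = {2, 6}:
G(0) = 0
G(1) = mex{} = 0
G(2) = mex{0} = 1
G(3) = mex{0} = 1
G(4) = mex{1} = 0
G(5) = mex{1} = 0
G(6) = mex{0,0} = 1
G(7) = mex{0,0} = 1
G(8) = mex{1,1} = 0
G(9) = mex{1,1} = 0
G(10) = mex{0,0} = 1
G(11) = mex{0,0} = 1
G(12) = mex{1,1} = 0
G(13) = mex{1,1} = 0
G(14) = mex{0,0} = 1
G(15) = mex{0,0} = 1
G(16) = mex{1,1} = 0
G(17) = mex{1,1} = 0
G(18) = mex{0,0} = 1
G(19) = mex{0,0} = 1
G(20) = mex{1,1} = 0
G(21) = mex{1,1} = 0
G(22) = mex{0,0} = 1
G_A(22) = 1.
Pile B, S = {1, 3, 4, 7}:
G(0) = 0
G(1) = mex{0} = 1
G(2) = mex{1} = 0
G(3) = mex{0,0} = 1
G(4) = mex{1,1,0} = 2
G(5) = mex{2,0,1} = 3
G(6) = mex{3,1,0} = 2
G(7) = mex{2,2,1,0} = 3
G(8) = mex{3,3,2,1} = 0
G(9) = mex{0,2,3,0} = 1
G(10) = mex{1,3,2,1} = 0
G(11) = mex{0,0,3,2} = 1
G(12) = mex{1,1,0,3} = 2
G(13) = mex{2,0,1,2} = 3
G(14) = mex{3,1,0,3} = 2
G(15) = mex{2,2,1,0} = 3
G_B(15) = 3.
Combined Grundy value = 1 ⊕ 3 = 2.
A winning move leaves total XOR = 0, i.e. changes one component's Grundy value g to g ⊕ X where X is the current total.
Pile A: need g' = 1⊕2 = 3. Options: 22−2→G=0, 22−6→G=0. Hits: 0.
Pile B: need g' = 3⊕2 = 1. Options: 15−1→G=2, 15−3→G=2, 15−4→G=1, 15−7→G=0. Hits: 1.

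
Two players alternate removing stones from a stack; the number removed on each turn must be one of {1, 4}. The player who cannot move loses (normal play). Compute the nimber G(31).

G(0) = 0
G(1) = mex{0} = 1
G(2) = mex{1} = 0
G(3) = mex{0} = 1
G(4) = mex{1,0} = 2
G(5) = mex{2,1} = 0
G(6) = mex{0,0} = 1
G(7) = mex{1,1} = 0
G(8) = mex{0,2} = 1
G(9) = mex{1,0} = 2
G(10) = mex{2,1} = 0
G(11) = mex{0,0} = 1
G(12) = mex{1,1} = 0
G(13) = mex{0,2} = 1
G(14) = mex{1,0} = 2
G(15) = mex{2,1} = 0
G(16) = mex{0,0} = 1
G(17) = mex{1,1} = 0
G(18) = mex{0,2} = 1
G(19) = mex{1,0} = 2
G(20) = mex{2,1} = 0
G(21) = mex{0,0} = 1
G(22) = mex{1,1} = 0
G(23) = mex{0,2} = 1
G(24) = mex{1,0} = 2
G(25) = mex{2,1} = 0
G(26) = mex{0,0} = 1
G(27) = mex{1,1} = 0
G(28) = mex{0,2} = 1
G(29) = mex{1,0} = 2
G(30) = mex{2,1} = 0
G(31) = mex{0,0} = 1

1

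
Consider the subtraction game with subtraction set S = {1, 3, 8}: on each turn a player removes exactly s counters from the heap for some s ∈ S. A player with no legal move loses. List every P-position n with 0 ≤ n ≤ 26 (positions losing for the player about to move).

G(0) = 0
G(1) = mex{0} = 1
G(2) = mex{1} = 0
G(3) = mex{0,0} = 1
G(4) = mex{1,1} = 0
G(5) = mex{0,0} = 1
G(6) = mex{1,1} = 0
G(7) = mex{0,0} = 1
G(8) = mex{1,1,0} = 2
G(9) = mex{2,0,1} = 3
G(10) = mex{3,1,0} = 2
G(11) = mex{2,2,1} = 0
G(12) = mex{0,3,0} = 1
G(13) = mex{1,2,1} = 0
G(14) = mex{0,0,0} = 1
G(15) = mex{1,1,1} = 0
G(16) = mex{0,0,2} = 1
G(17) = mex{1,1,3} = 0
G(18) = mex{0,0,2} = 1
G(19) = mex{1,1,0} = 2
G(20) = mex{2,0,1} = 3
G(21) = mex{3,1,0} = 2
G(22) = mex{2,2,1} = 0
G(23) = mex{0,3,0} = 1
G(24) = mex{1,2,1} = 0
G(25) = mex{0,0,0} = 1
G(26) = mex{1,1,1} = 0
P-positions are exactly the n with G(n) = 0.

0, 2, 4, 6, 11, 13, 15, 17, 22, 24, 26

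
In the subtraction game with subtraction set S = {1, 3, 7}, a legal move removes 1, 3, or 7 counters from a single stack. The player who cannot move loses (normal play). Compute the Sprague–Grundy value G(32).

G(0) = 0
G(1) = mex{0} = 1
G(2) = mex{1} = 0
G(3) = mex{0,0} = 1
G(4) = mex{1,1} = 0
G(5) = mex{0,0} = 1
G(6) = mex{1,1} = 0
G(7) = mex{0,0,0} = 1
G(8) = mex{1,1,1} = 0
G(9) = mex{0,0,0} = 1
G(10) = mex{1,1,1} = 0
G(11) = mex{0,0,0} = 1
G(12) = mex{1,1,1} = 0
G(13) = mex{0,0,0} = 1
G(14) = mex{1,1,1} = 0
G(15) = mex{0,0,0} = 1
G(16) = mex{1,1,1} = 0
G(17) = mex{0,0,0} = 1
G(18) = mex{1,1,1} = 0
G(19) = mex{0,0,0} = 1
G(20) = mex{1,1,1} = 0
G(21) = mex{0,0,0} = 1
G(22) = mex{1,1,1} = 0
G(23) = mex{0,0,0} = 1
G(24) = mex{1,1,1} = 0
G(25) = mex{0,0,0} = 1
G(26) = mex{1,1,1} = 0
G(27) = mex{0,0,0} = 1
G(28) = mex{1,1,1} = 0
G(29) = mex{0,0,0} = 1
G(30) = mex{1,1,1} = 0
G(31) = mex{0,0,0} = 1
G(32) = mex{1,1,1} = 0

0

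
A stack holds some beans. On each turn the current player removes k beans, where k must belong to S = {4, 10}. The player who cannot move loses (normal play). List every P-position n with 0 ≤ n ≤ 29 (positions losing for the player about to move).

0, 1, 2, 3, 8, 9, 14, 15, 16, 17, 22, 23, 28, 29

G(0) = 0
G(1) = mex{} = 0
G(2) = mex{} = 0
G(3) = mex{} = 0
G(4) = mex{0} = 1
G(5) = mex{0} = 1
G(6) = mex{0} = 1
G(7) = mex{0} = 1
G(8) = mex{1} = 0
G(9) = mex{1} = 0
G(10) = mex{1,0} = 2
G(11) = mex{1,0} = 2
G(12) = mex{0,0} = 1
G(13) = mex{0,0} = 1
G(14) = mex{2,1} = 0
G(15) = mex{2,1} = 0
G(16) = mex{1,1} = 0
G(17) = mex{1,1} = 0
G(18) = mex{0,0} = 1
G(19) = mex{0,0} = 1
G(20) = mex{0,2} = 1
G(21) = mex{0,2} = 1
G(22) = mex{1,1} = 0
G(23) = mex{1,1} = 0
G(24) = mex{1,0} = 2
G(25) = mex{1,0} = 2
G(26) = mex{0,0} = 1
G(27) = mex{0,0} = 1
G(28) = mex{2,1} = 0
G(29) = mex{2,1} = 0
P-positions are exactly the n with G(n) = 0.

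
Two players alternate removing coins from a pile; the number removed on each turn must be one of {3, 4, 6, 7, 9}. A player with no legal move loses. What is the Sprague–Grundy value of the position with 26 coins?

G(0) = 0
G(1) = mex{} = 0
G(2) = mex{} = 0
G(3) = mex{0} = 1
G(4) = mex{0,0} = 1
G(5) = mex{0,0} = 1
G(6) = mex{1,0,0} = 2
G(7) = mex{1,1,0,0} = 2
G(8) = mex{1,1,0,0} = 2
G(9) = mex{2,1,1,0,0} = 3
G(10) = mex{2,2,1,1,0} = 3
G(11) = mex{2,2,1,1,0} = 3
G(12) = mex{3,2,2,1,1} = 0
G(13) = mex{3,3,2,2,1} = 0
G(14) = mex{3,3,2,2,1} = 0
G(15) = mex{0,3,3,2,2} = 1
G(16) = mex{0,0,3,3,2} = 1
G(17) = mex{0,0,3,3,2} = 1
G(18) = mex{1,0,0,3,3} = 2
G(19) = mex{1,1,0,0,3} = 2
G(20) = mex{1,1,0,0,3} = 2
G(21) = mex{2,1,1,0,0} = 3
G(22) = mex{2,2,1,1,0} = 3
G(23) = mex{2,2,1,1,0} = 3
G(24) = mex{3,2,2,1,1} = 0
G(25) = mex{3,3,2,2,1} = 0
G(26) = mex{3,3,2,2,1} = 0

0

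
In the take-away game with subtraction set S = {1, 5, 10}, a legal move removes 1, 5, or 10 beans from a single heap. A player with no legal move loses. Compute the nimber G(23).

0

G(0) = 0
G(1) = mex{0} = 1
G(2) = mex{1} = 0
G(3) = mex{0} = 1
G(4) = mex{1} = 0
G(5) = mex{0,0} = 1
G(6) = mex{1,1} = 0
G(7) = mex{0,0} = 1
G(8) = mex{1,1} = 0
G(9) = mex{0,0} = 1
G(10) = mex{1,1,0} = 2
G(11) = mex{2,0,1} = 3
G(12) = mex{3,1,0} = 2
G(13) = mex{2,0,1} = 3
G(14) = mex{3,1,0} = 2
G(15) = mex{2,2,1} = 0
G(16) = mex{0,3,0} = 1
G(17) = mex{1,2,1} = 0
G(18) = mex{0,3,0} = 1
G(19) = mex{1,2,1} = 0
G(20) = mex{0,0,2} = 1
G(21) = mex{1,1,3} = 0
G(22) = mex{0,0,2} = 1
G(23) = mex{1,1,3} = 0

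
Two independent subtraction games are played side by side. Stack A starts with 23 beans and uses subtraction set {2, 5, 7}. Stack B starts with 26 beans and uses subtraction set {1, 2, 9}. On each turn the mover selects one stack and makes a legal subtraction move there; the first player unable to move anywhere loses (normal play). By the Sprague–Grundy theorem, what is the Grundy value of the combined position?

0

Stack A, S = {2, 5, 7}:
G(0) = 0
G(1) = mex{} = 0
G(2) = mex{0} = 1
G(3) = mex{0} = 1
G(4) = mex{1} = 0
G(5) = mex{1,0} = 2
G(6) = mex{0,0} = 1
G(7) = mex{2,1,0} = 3
G(8) = mex{1,1,0} = 2
G(9) = mex{3,0,1} = 2
G(10) = mex{2,2,1} = 0
G(11) = mex{2,1,0} = 3
G(12) = mex{0,3,2} = 1
G(13) = mex{3,2,1} = 0
G(14) = mex{1,2,3} = 0
G(15) = mex{0,0,2} = 1
G(16) = mex{0,3,2} = 1
G(17) = mex{1,1,0} = 2
G(18) = mex{1,0,3} = 2
G(19) = mex{2,0,1} = 3
G(20) = mex{2,1,0} = 3
G(21) = mex{3,1,0} = 2
G(22) = mex{3,2,1} = 0
G(23) = mex{2,2,1} = 0
G_A(23) = 0.
Stack B, S = {1, 2, 9}:
G(0) = 0
G(1) = mex{0} = 1
G(2) = mex{1,0} = 2
G(3) = mex{2,1} = 0
G(4) = mex{0,2} = 1
G(5) = mex{1,0} = 2
G(6) = mex{2,1} = 0
G(7) = mex{0,2} = 1
G(8) = mex{1,0} = 2
G(9) = mex{2,1,0} = 3
G(10) = mex{3,2,1} = 0
G(11) = mex{0,3,2} = 1
G(12) = mex{1,0,0} = 2
G(13) = mex{2,1,1} = 0
G(14) = mex{0,2,2} = 1
G(15) = mex{1,0,0} = 2
G(16) = mex{2,1,1} = 0
G(17) = mex{0,2,2} = 1
G(18) = mex{1,0,3} = 2
G(19) = mex{2,1,0} = 3
G(20) = mex{3,2,1} = 0
G(21) = mex{0,3,2} = 1
G(22) = mex{1,0,0} = 2
G(23) = mex{2,1,1} = 0
G(24) = mex{0,2,2} = 1
G(25) = mex{1,0,0} = 2
G(26) = mex{2,1,1} = 0
G_B(26) = 0.
Combined Grundy value = 0 ⊕ 0 = 0.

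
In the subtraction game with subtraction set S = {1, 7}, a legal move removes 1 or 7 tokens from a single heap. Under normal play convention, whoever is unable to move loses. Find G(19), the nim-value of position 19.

1

n :  0  1  2  3  4  5  6  7  8  9 10 11 12 13 14 15 16 17 18 19
G :  0  1  0  1  0  1  0  1  0  1  0  1  0  1  0  1  0  1  0  1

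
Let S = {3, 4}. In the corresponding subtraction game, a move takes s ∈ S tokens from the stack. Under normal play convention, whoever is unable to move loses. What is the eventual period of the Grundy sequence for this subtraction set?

G(0) = 0
G(1) = mex{} = 0
G(2) = mex{} = 0
G(3) = mex{0} = 1
G(4) = mex{0,0} = 1
G(5) = mex{0,0} = 1
G(6) = mex{1,0} = 2
G(7) = mex{1,1} = 0
G(8) = mex{1,1} = 0
G(9) = mex{2,1} = 0
G(10) = mex{0,2} = 1
G(11) = mex{0,0} = 1
G(12) = mex{0,0} = 1
G(13) = mex{1,0} = 2
G(14) = mex{1,1} = 0
G(15) = mex{1,1} = 0
G(n+7) = G(n) holds for n = 0,…,3 (a full window of length max(S) = 4), so the sequence is purely periodic with period 7.

7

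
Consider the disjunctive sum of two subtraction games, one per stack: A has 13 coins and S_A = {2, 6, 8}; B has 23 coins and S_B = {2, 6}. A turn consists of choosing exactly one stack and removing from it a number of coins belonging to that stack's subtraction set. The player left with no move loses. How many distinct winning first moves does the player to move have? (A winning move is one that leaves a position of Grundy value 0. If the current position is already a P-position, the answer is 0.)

Stack A, S = {2, 6, 8}:
G(0) = 0
G(1) = mex{} = 0
G(2) = mex{0} = 1
G(3) = mex{0} = 1
G(4) = mex{1} = 0
G(5) = mex{1} = 0
G(6) = mex{0,0} = 1
G(7) = mex{0,0} = 1
G(8) = mex{1,1,0} = 2
G(9) = mex{1,1,0} = 2
G(10) = mex{2,0,1} = 3
G(11) = mex{2,0,1} = 3
G(12) = mex{3,1,0} = 2
G(13) = mex{3,1,0} = 2
G_A(13) = 2.
Stack B, S = {2, 6}:
G(0) = 0
G(1) = mex{} = 0
G(2) = mex{0} = 1
G(3) = mex{0} = 1
G(4) = mex{1} = 0
G(5) = mex{1} = 0
G(6) = mex{0,0} = 1
G(7) = mex{0,0} = 1
G(8) = mex{1,1} = 0
G(9) = mex{1,1} = 0
G(10) = mex{0,0} = 1
G(11) = mex{0,0} = 1
G(12) = mex{1,1} = 0
G(13) = mex{1,1} = 0
G(14) = mex{0,0} = 1
G(15) = mex{0,0} = 1
G(16) = mex{1,1} = 0
G(17) = mex{1,1} = 0
G(18) = mex{0,0} = 1
G(19) = mex{0,0} = 1
G(20) = mex{1,1} = 0
G(21) = mex{1,1} = 0
G(22) = mex{0,0} = 1
G(23) = mex{0,0} = 1
G_B(23) = 1.
Combined Grundy value = 2 ⊕ 1 = 3.
A winning move leaves total XOR = 0, i.e. changes one component's Grundy value g to g ⊕ X where X is the current total.
Stack A: need g' = 2⊕3 = 1. Options: 13−2→G=3, 13−6→G=1, 13−8→G=0. Hits: 1.
Stack B: need g' = 1⊕3 = 2. Options: 23−2→G=0, 23−6→G=0. Hits: 0.

1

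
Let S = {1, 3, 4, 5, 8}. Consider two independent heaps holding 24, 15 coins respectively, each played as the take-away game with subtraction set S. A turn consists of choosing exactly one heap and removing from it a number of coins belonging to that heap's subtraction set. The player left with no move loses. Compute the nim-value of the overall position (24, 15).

All heaps use S = {1, 3, 4, 5, 8}:
G(0) = 0
G(1) = mex{0} = 1
G(2) = mex{1} = 0
G(3) = mex{0,0} = 1
G(4) = mex{1,1,0} = 2
G(5) = mex{2,0,1,0} = 3
G(6) = mex{3,1,0,1} = 2
G(7) = mex{2,2,1,0} = 3
G(8) = mex{3,3,2,1,0} = 4
G(9) = mex{4,2,3,2,1} = 0
G(10) = mex{0,3,2,3,0} = 1
G(11) = mex{1,4,3,2,1} = 0
G(12) = mex{0,0,4,3,2} = 1
G(13) = mex{1,1,0,4,3} = 2
G(14) = mex{2,0,1,0,2} = 3
G(15) = mex{3,1,0,1,3} = 2
G(16) = mex{2,2,1,0,4} = 3
G(17) = mex{3,3,2,1,0} = 4
G(18) = mex{4,2,3,2,1} = 0
G(19) = mex{0,3,2,3,0} = 1
G(20) = mex{1,4,3,2,1} = 0
G(21) = mex{0,0,4,3,2} = 1
G(22) = mex{1,1,0,4,3} = 2
G(23) = mex{2,0,1,0,2} = 3
G(24) = mex{3,1,0,1,3} = 2
Heap A: G(24) = 2.
Heap B: G(15) = 2.
Combined Grundy value = 2 ⊕ 2 = 0.

0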